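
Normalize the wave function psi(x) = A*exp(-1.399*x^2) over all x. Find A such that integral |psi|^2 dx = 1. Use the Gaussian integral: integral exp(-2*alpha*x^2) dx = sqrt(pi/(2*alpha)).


integral |psi|^2 dx = A^2 * sqrt(pi/(2*alpha)) = 1
A^2 = sqrt(2*alpha/pi)
= sqrt(2 * 1.399 / pi)
= 0.943733
A = sqrt(0.943733)
= 0.9715

0.9715


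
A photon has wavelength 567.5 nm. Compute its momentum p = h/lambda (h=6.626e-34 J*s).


p = h / lambda
= 6.626e-34 / (567.5e-9)
= 6.626e-34 / 5.6750e-07
= 1.1676e-27 kg*m/s

1.1676e-27


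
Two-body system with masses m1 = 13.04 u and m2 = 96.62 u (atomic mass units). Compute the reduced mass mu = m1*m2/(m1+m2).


mu = m1 * m2 / (m1 + m2)
= 13.04 * 96.62 / (13.04 + 96.62)
= 1259.9248 / 109.66
= 11.4894 u

11.4894


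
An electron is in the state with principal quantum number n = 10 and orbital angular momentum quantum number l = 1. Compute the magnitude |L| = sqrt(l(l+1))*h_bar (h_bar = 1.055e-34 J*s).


L = sqrt(l*(l+1)) * h_bar
= sqrt(1 * 2) * 1.055e-34
= sqrt(2) * 1.055e-34
= 1.4142 * 1.055e-34
= 1.4920e-34 J*s

1.4920e-34


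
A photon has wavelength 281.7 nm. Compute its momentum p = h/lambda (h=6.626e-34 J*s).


p = h / lambda
= 6.626e-34 / (281.7e-9)
= 6.626e-34 / 2.8170e-07
= 2.3521e-27 kg*m/s

2.3521e-27


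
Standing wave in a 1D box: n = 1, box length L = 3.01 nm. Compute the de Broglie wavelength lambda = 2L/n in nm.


lambda = 2L / n
= 2 * 3.01 / 1
= 6.02 / 1
= 6.02 nm

6.02


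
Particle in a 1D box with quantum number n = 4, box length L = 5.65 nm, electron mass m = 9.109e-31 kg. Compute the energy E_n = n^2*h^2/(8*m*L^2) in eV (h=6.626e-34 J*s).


E = n^2 * h^2 / (8 * m * L^2)
= 4^2 * (6.626e-34)^2 / (8 * 9.109e-31 * (5.65e-9)^2)
= 16 * 4.3904e-67 / (8 * 9.109e-31 * 3.1923e-17)
= 3.0197e-20 J
= 0.1885 eV

0.1885


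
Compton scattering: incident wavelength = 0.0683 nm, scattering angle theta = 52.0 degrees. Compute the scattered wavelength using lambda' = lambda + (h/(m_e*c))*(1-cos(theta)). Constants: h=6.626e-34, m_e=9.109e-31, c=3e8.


Compton wavelength: h/(m_e*c) = 2.4247e-12 m
d_lambda = 2.4247e-12 * (1 - cos(52.0 deg))
= 2.4247e-12 * 0.384339
= 9.3191e-13 m = 0.000932 nm
lambda' = 0.0683 + 0.000932
= 0.069232 nm

0.069232


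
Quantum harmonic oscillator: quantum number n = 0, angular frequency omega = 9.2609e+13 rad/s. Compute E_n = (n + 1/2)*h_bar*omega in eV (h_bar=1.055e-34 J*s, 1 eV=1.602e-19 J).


E = (n + 1/2) * h_bar * omega
= (0 + 0.5) * 1.055e-34 * 9.2609e+13
= 0.5 * 9.7702e-21
= 4.8851e-21 J
= 0.0305 eV

0.0305


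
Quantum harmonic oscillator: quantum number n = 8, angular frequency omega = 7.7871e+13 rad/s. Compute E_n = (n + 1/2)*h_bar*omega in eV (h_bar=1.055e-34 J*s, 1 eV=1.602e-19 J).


E = (n + 1/2) * h_bar * omega
= (8 + 0.5) * 1.055e-34 * 7.7871e+13
= 8.5 * 8.2154e-21
= 6.9831e-20 J
= 0.4359 eV

0.4359


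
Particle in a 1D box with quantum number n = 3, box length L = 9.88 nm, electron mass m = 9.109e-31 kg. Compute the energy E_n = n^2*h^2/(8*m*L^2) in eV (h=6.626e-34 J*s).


E = n^2 * h^2 / (8 * m * L^2)
= 3^2 * (6.626e-34)^2 / (8 * 9.109e-31 * (9.88e-9)^2)
= 9 * 4.3904e-67 / (8 * 9.109e-31 * 9.7614e-17)
= 5.5548e-21 J
= 0.0347 eV

0.0347


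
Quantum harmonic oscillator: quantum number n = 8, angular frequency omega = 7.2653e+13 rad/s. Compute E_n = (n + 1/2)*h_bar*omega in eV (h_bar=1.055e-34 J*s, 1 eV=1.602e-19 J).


E = (n + 1/2) * h_bar * omega
= (8 + 0.5) * 1.055e-34 * 7.2653e+13
= 8.5 * 7.6649e-21
= 6.5152e-20 J
= 0.4067 eV

0.4067


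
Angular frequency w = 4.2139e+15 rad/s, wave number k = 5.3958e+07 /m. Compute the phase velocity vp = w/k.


vp = w / k
= 4.2139e+15 / 5.3958e+07
= 7.8096e+07 m/s

7.8096e+07


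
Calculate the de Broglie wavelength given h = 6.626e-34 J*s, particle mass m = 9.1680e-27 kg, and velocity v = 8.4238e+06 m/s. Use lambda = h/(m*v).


lambda = h / (m * v)
= 6.626e-34 / (9.1680e-27 * 8.4238e+06)
= 6.626e-34 / 7.7229e-20
= 8.5796e-15 m

8.5796e-15


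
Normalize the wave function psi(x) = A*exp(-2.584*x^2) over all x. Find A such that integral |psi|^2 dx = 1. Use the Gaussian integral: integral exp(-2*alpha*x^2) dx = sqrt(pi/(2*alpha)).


integral |psi|^2 dx = A^2 * sqrt(pi/(2*alpha)) = 1
A^2 = sqrt(2*alpha/pi)
= sqrt(2 * 2.584 / pi)
= 1.282585
A = sqrt(1.282585)
= 1.1325

1.1325


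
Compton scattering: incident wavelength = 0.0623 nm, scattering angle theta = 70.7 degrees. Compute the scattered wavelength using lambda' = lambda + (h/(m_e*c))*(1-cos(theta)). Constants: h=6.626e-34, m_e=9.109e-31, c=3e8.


Compton wavelength: h/(m_e*c) = 2.4247e-12 m
d_lambda = 2.4247e-12 * (1 - cos(70.7 deg))
= 2.4247e-12 * 0.669486
= 1.6233e-12 m = 0.001623 nm
lambda' = 0.0623 + 0.001623
= 0.063923 nm

0.063923


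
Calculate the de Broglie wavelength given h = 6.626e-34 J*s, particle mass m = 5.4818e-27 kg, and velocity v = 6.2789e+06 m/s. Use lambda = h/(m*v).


lambda = h / (m * v)
= 6.626e-34 / (5.4818e-27 * 6.2789e+06)
= 6.626e-34 / 3.4420e-20
= 1.9251e-14 m

1.9251e-14


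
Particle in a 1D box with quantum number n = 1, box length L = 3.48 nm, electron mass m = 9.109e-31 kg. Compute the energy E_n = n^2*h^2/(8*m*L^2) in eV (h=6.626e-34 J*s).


E = n^2 * h^2 / (8 * m * L^2)
= 1^2 * (6.626e-34)^2 / (8 * 9.109e-31 * (3.48e-9)^2)
= 1 * 4.3904e-67 / (8 * 9.109e-31 * 1.2110e-17)
= 4.9749e-21 J
= 0.0311 eV

0.0311


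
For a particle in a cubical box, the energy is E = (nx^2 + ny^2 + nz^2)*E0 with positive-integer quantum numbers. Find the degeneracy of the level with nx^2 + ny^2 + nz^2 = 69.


Enumerate all (nx, ny, nz) with nx^2 + ny^2 + nz^2 = 69:
(1,2,8)
(1,8,2)
(2,1,8)
(2,4,7)
(2,7,4)
(2,8,1)
(4,2,7)
(4,7,2)
(7,2,4)
(7,4,2)
(8,1,2)
(8,2,1)
Total degeneracy = 12

12


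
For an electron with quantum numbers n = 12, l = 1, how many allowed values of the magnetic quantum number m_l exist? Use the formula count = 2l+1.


m_l ranges from -l to +l in integer steps
So m_l goes from -1 to +1
Count = 2l + 1 = 2*1 + 1
= 3

3


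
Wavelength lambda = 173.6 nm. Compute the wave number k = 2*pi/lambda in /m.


k = 2 * pi / lambda
= 6.2832 / (173.6e-9)
= 6.2832 / 1.7360e-07
= 3.6193e+07 /m

3.6193e+07


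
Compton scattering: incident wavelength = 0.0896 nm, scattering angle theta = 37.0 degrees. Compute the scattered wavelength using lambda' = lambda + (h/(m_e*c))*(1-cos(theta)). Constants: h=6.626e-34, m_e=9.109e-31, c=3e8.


Compton wavelength: h/(m_e*c) = 2.4247e-12 m
d_lambda = 2.4247e-12 * (1 - cos(37.0 deg))
= 2.4247e-12 * 0.201364
= 4.8825e-13 m = 0.000488 nm
lambda' = 0.0896 + 0.000488
= 0.090088 nm

0.090088


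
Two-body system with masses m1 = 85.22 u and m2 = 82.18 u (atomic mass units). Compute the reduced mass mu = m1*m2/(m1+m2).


mu = m1 * m2 / (m1 + m2)
= 85.22 * 82.18 / (85.22 + 82.18)
= 7003.3796 / 167.4
= 41.8362 u

41.8362


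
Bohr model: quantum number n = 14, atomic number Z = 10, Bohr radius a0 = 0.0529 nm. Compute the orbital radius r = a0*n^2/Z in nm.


r = a0 * n^2 / Z
= 0.0529 * 14^2 / 10
= 0.0529 * 196 / 10
= 1.0368 nm

1.0368


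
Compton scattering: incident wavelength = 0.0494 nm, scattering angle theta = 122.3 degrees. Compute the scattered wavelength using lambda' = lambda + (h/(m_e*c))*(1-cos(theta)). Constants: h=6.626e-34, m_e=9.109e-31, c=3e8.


Compton wavelength: h/(m_e*c) = 2.4247e-12 m
d_lambda = 2.4247e-12 * (1 - cos(122.3 deg))
= 2.4247e-12 * 1.534352
= 3.7204e-12 m = 0.00372 nm
lambda' = 0.0494 + 0.00372
= 0.05312 nm

0.05312


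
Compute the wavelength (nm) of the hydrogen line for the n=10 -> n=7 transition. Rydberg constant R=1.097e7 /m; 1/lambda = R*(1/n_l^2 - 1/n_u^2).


1/lambda = R * (1/n_l^2 - 1/n_u^2)
= 1.097e7 * (1/7^2 - 1/10^2)
= 1.097e7 * (0.020408 - 0.01)
= 1.097e7 * 0.010408
= 1.1418e+05 /m
lambda = 1 / 1.1418e+05 = 8758.2891 nm

8758.2891


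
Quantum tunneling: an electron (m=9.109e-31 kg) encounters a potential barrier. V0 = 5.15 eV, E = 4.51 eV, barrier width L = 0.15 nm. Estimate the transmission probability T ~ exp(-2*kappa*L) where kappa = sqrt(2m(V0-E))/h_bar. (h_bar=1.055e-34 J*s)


V0 - E = 0.64 eV = 1.0253e-19 J
kappa = sqrt(2 * m * (V0-E)) / h_bar
= sqrt(2 * 9.109e-31 * 1.0253e-19) / 1.055e-34
= 4.0966e+09 /m
2*kappa*L = 2 * 4.0966e+09 * 0.15e-9
= 1.229
T = exp(-1.229) = 2.925945e-01

2.925945e-01


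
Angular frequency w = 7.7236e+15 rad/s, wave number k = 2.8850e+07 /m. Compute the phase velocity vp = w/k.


vp = w / k
= 7.7236e+15 / 2.8850e+07
= 2.6772e+08 m/s

2.6772e+08


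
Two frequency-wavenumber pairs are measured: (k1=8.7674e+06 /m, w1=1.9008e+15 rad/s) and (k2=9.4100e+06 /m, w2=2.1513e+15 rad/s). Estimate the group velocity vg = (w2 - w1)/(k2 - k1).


vg = (w2 - w1) / (k2 - k1)
= (2.1513e+15 - 1.9008e+15) / (9.4100e+06 - 8.7674e+06)
= 2.5050e+14 / 6.4260e+05
= 3.8982e+08 m/s

3.8982e+08


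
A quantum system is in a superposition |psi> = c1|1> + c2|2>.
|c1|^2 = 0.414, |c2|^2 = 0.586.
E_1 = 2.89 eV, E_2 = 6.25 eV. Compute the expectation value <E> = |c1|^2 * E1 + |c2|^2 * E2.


<E> = |c1|^2 * E1 + |c2|^2 * E2
= 0.414 * 2.89 + 0.586 * 6.25
= 1.1965 + 3.6625
= 4.859 eV

4.859


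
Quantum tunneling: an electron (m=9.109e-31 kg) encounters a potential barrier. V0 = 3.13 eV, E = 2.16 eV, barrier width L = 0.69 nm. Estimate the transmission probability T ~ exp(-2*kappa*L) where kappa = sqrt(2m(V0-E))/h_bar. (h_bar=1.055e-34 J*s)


V0 - E = 0.97 eV = 1.5539e-19 J
kappa = sqrt(2 * m * (V0-E)) / h_bar
= sqrt(2 * 9.109e-31 * 1.5539e-19) / 1.055e-34
= 5.0433e+09 /m
2*kappa*L = 2 * 5.0433e+09 * 0.69e-9
= 6.9598
T = exp(-6.9598) = 9.493269e-04

9.493269e-04


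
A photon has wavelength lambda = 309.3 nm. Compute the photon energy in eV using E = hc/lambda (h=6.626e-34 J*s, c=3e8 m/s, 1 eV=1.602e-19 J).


E = hc / lambda
= (6.626e-34)(3e8) / (309.3e-9)
= 1.9878e-25 / 3.0930e-07
= 6.4268e-19 J
Converting to eV: 6.4268e-19 / 1.602e-19
= 4.0117 eV

4.0117


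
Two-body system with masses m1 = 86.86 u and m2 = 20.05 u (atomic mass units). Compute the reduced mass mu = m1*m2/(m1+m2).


mu = m1 * m2 / (m1 + m2)
= 86.86 * 20.05 / (86.86 + 20.05)
= 1741.543 / 106.91
= 16.2898 u

16.2898


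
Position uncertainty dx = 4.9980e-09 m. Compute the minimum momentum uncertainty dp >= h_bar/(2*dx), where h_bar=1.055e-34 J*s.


dp = h_bar / (2 * dx)
= 1.055e-34 / (2 * 4.9980e-09)
= 1.055e-34 / 9.9960e-09
= 1.0554e-26 kg*m/s

1.0554e-26


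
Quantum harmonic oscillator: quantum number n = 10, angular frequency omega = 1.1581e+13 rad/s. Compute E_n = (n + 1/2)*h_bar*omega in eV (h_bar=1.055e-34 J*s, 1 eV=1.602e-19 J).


E = (n + 1/2) * h_bar * omega
= (10 + 0.5) * 1.055e-34 * 1.1581e+13
= 10.5 * 1.2218e-21
= 1.2829e-20 J
= 0.0801 eV

0.0801


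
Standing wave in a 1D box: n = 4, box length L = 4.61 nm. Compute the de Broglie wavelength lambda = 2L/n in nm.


lambda = 2L / n
= 2 * 4.61 / 4
= 9.22 / 4
= 2.305 nm

2.305


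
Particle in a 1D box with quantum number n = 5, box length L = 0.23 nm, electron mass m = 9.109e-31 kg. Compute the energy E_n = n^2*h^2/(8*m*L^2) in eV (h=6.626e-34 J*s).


E = n^2 * h^2 / (8 * m * L^2)
= 5^2 * (6.626e-34)^2 / (8 * 9.109e-31 * (0.23e-9)^2)
= 25 * 4.3904e-67 / (8 * 9.109e-31 * 5.2900e-20)
= 2.8473e-17 J
= 177.7313 eV

177.7313


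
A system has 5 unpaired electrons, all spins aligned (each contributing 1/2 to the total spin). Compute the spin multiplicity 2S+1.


Total spin S = N * (1/2) = 5 * 0.5 = 2.5
Spin multiplicity = 2S + 1
= 2 * 2.5 + 1
= 6

6


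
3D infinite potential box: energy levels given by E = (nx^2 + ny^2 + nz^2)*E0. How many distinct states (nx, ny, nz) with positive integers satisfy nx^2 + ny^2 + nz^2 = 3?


Enumerate all (nx, ny, nz) with nx^2 + ny^2 + nz^2 = 3:
(1,1,1)
Total degeneracy = 1

1


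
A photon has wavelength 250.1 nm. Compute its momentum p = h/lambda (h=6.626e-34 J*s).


p = h / lambda
= 6.626e-34 / (250.1e-9)
= 6.626e-34 / 2.5010e-07
= 2.6493e-27 kg*m/s

2.6493e-27


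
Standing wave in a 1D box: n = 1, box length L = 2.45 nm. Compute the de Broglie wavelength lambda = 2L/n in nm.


lambda = 2L / n
= 2 * 2.45 / 1
= 4.9 / 1
= 4.9 nm

4.9


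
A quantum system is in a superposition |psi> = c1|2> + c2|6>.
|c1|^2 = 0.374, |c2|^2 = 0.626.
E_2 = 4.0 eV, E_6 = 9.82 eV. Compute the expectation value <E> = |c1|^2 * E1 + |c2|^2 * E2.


<E> = |c1|^2 * E1 + |c2|^2 * E2
= 0.374 * 4.0 + 0.626 * 9.82
= 1.496 + 6.1473
= 7.6433 eV

7.6433


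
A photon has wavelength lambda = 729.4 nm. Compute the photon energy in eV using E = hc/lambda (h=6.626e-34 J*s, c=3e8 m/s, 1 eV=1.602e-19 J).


E = hc / lambda
= (6.626e-34)(3e8) / (729.4e-9)
= 1.9878e-25 / 7.2940e-07
= 2.7253e-19 J
Converting to eV: 2.7253e-19 / 1.602e-19
= 1.7012 eV

1.7012


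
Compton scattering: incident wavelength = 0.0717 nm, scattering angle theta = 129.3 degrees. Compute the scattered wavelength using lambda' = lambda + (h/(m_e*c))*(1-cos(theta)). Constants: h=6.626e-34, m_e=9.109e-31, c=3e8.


Compton wavelength: h/(m_e*c) = 2.4247e-12 m
d_lambda = 2.4247e-12 * (1 - cos(129.3 deg))
= 2.4247e-12 * 1.633381
= 3.9605e-12 m = 0.00396 nm
lambda' = 0.0717 + 0.00396
= 0.07566 nm

0.07566


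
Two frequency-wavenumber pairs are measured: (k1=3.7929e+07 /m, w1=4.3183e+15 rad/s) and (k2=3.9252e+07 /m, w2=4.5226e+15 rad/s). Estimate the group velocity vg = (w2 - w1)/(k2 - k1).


vg = (w2 - w1) / (k2 - k1)
= (4.5226e+15 - 4.3183e+15) / (3.9252e+07 - 3.7929e+07)
= 2.0430e+14 / 1.3230e+06
= 1.5442e+08 m/s

1.5442e+08


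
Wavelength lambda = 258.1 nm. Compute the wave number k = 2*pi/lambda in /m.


k = 2 * pi / lambda
= 6.2832 / (258.1e-9)
= 6.2832 / 2.5810e-07
= 2.4344e+07 /m

2.4344e+07


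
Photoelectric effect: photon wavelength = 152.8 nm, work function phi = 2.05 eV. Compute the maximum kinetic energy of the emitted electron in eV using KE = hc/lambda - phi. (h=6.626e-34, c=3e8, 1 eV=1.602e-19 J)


E_photon = hc / lambda
= (6.626e-34)(3e8) / (152.8e-9)
= 1.3009e-18 J
= 8.1206 eV
KE = E_photon - phi
= 8.1206 - 2.05
= 6.0706 eV

6.0706


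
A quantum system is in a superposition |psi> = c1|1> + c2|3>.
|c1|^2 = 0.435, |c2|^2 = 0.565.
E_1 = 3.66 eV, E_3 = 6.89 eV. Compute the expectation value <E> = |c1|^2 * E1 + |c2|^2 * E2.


<E> = |c1|^2 * E1 + |c2|^2 * E2
= 0.435 * 3.66 + 0.565 * 6.89
= 1.5921 + 3.8928
= 5.4849 eV

5.4849


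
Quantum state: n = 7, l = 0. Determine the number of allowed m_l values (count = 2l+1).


m_l ranges from -l to +l in integer steps
So m_l goes from -0 to +0
Count = 2l + 1 = 2*0 + 1
= 1

1


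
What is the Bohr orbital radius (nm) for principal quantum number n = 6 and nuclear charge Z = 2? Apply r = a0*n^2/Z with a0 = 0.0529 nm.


r = a0 * n^2 / Z
= 0.0529 * 6^2 / 2
= 0.0529 * 36 / 2
= 0.9522 nm

0.9522


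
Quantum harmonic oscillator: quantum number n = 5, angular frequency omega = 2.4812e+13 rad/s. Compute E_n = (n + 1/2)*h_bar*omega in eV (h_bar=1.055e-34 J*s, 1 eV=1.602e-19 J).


E = (n + 1/2) * h_bar * omega
= (5 + 0.5) * 1.055e-34 * 2.4812e+13
= 5.5 * 2.6177e-21
= 1.4397e-20 J
= 0.0899 eV

0.0899


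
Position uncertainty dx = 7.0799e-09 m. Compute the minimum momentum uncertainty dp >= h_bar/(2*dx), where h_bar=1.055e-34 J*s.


dp = h_bar / (2 * dx)
= 1.055e-34 / (2 * 7.0799e-09)
= 1.055e-34 / 1.4160e-08
= 7.4507e-27 kg*m/s

7.4507e-27


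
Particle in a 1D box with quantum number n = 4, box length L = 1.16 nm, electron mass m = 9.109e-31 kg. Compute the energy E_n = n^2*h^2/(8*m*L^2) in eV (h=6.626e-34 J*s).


E = n^2 * h^2 / (8 * m * L^2)
= 4^2 * (6.626e-34)^2 / (8 * 9.109e-31 * (1.16e-9)^2)
= 16 * 4.3904e-67 / (8 * 9.109e-31 * 1.3456e-18)
= 7.1638e-19 J
= 4.4718 eV

4.4718


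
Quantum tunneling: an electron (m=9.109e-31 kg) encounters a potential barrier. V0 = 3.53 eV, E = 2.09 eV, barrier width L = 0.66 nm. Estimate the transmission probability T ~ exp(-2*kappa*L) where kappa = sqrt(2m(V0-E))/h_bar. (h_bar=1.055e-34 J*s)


V0 - E = 1.44 eV = 2.3069e-19 J
kappa = sqrt(2 * m * (V0-E)) / h_bar
= sqrt(2 * 9.109e-31 * 2.3069e-19) / 1.055e-34
= 6.1448e+09 /m
2*kappa*L = 2 * 6.1448e+09 * 0.66e-9
= 8.1112
T = exp(-8.1112) = 3.001629e-04

3.001629e-04


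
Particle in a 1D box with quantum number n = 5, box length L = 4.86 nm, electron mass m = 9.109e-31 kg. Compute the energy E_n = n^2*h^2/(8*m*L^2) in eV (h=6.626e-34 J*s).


E = n^2 * h^2 / (8 * m * L^2)
= 5^2 * (6.626e-34)^2 / (8 * 9.109e-31 * (4.86e-9)^2)
= 25 * 4.3904e-67 / (8 * 9.109e-31 * 2.3620e-17)
= 6.3769e-20 J
= 0.3981 eV

0.3981


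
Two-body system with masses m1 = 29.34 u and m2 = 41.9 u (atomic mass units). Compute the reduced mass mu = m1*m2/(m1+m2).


mu = m1 * m2 / (m1 + m2)
= 29.34 * 41.9 / (29.34 + 41.9)
= 1229.346 / 71.24
= 17.2564 u

17.2564


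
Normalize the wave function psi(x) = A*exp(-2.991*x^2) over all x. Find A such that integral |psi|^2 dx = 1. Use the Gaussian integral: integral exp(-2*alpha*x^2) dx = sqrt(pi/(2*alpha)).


integral |psi|^2 dx = A^2 * sqrt(pi/(2*alpha)) = 1
A^2 = sqrt(2*alpha/pi)
= sqrt(2 * 2.991 / pi)
= 1.379902
A = sqrt(1.379902)
= 1.1747

1.1747


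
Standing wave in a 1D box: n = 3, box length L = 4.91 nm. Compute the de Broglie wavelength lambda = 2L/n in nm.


lambda = 2L / n
= 2 * 4.91 / 3
= 9.82 / 3
= 3.2733 nm

3.2733


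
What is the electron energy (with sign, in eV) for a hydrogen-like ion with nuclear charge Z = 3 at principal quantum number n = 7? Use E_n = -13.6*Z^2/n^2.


E_n = -13.6 * Z^2 / n^2
= -13.6 * 3^2 / 7^2
= -13.6 * 9 / 49
= -2.498 eV

-2.498


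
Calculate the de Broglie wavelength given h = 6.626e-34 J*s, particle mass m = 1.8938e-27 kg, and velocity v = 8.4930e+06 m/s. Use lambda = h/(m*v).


lambda = h / (m * v)
= 6.626e-34 / (1.8938e-27 * 8.4930e+06)
= 6.626e-34 / 1.6084e-20
= 4.1196e-14 m

4.1196e-14


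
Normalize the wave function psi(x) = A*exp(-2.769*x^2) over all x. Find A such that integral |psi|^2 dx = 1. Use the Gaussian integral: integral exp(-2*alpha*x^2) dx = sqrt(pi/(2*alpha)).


integral |psi|^2 dx = A^2 * sqrt(pi/(2*alpha)) = 1
A^2 = sqrt(2*alpha/pi)
= sqrt(2 * 2.769 / pi)
= 1.327705
A = sqrt(1.327705)
= 1.1523

1.1523


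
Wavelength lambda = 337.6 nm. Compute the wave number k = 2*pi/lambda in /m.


k = 2 * pi / lambda
= 6.2832 / (337.6e-9)
= 6.2832 / 3.3760e-07
= 1.8611e+07 /m

1.8611e+07


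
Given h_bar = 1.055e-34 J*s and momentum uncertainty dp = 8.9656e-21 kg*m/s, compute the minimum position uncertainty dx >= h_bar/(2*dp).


dx = h_bar / (2 * dp)
= 1.055e-34 / (2 * 8.9656e-21)
= 1.055e-34 / 1.7931e-20
= 5.8836e-15 m

5.8836e-15


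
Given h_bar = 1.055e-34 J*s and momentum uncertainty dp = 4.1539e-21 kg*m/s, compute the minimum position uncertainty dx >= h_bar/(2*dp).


dx = h_bar / (2 * dp)
= 1.055e-34 / (2 * 4.1539e-21)
= 1.055e-34 / 8.3078e-21
= 1.2699e-14 m

1.2699e-14


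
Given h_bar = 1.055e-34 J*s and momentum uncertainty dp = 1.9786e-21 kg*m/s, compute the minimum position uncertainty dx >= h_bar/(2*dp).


dx = h_bar / (2 * dp)
= 1.055e-34 / (2 * 1.9786e-21)
= 1.055e-34 / 3.9572e-21
= 2.6660e-14 m

2.6660e-14


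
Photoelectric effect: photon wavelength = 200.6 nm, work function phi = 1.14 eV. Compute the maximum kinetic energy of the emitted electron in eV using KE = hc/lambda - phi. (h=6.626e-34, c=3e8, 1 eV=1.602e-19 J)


E_photon = hc / lambda
= (6.626e-34)(3e8) / (200.6e-9)
= 9.9093e-19 J
= 6.1856 eV
KE = E_photon - phi
= 6.1856 - 1.14
= 5.0456 eV

5.0456


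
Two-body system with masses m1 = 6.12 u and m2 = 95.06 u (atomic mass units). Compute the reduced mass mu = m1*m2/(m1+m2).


mu = m1 * m2 / (m1 + m2)
= 6.12 * 95.06 / (6.12 + 95.06)
= 581.7672 / 101.18
= 5.7498 u

5.7498


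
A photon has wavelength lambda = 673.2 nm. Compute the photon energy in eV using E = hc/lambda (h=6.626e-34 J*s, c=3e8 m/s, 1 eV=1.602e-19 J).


E = hc / lambda
= (6.626e-34)(3e8) / (673.2e-9)
= 1.9878e-25 / 6.7320e-07
= 2.9528e-19 J
Converting to eV: 2.9528e-19 / 1.602e-19
= 1.8432 eV

1.8432


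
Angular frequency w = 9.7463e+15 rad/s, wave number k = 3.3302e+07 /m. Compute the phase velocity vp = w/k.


vp = w / k
= 9.7463e+15 / 3.3302e+07
= 2.9266e+08 m/s

2.9266e+08


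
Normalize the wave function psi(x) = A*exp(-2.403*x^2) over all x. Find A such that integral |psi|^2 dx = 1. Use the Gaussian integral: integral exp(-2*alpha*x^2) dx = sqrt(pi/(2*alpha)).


integral |psi|^2 dx = A^2 * sqrt(pi/(2*alpha)) = 1
A^2 = sqrt(2*alpha/pi)
= sqrt(2 * 2.403 / pi)
= 1.23685
A = sqrt(1.23685)
= 1.1121

1.1121


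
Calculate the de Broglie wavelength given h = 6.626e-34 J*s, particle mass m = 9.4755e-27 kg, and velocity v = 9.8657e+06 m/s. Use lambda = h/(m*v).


lambda = h / (m * v)
= 6.626e-34 / (9.4755e-27 * 9.8657e+06)
= 6.626e-34 / 9.3482e-20
= 7.0880e-15 m

7.0880e-15


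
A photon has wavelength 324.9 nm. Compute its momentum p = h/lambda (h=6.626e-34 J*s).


p = h / lambda
= 6.626e-34 / (324.9e-9)
= 6.626e-34 / 3.2490e-07
= 2.0394e-27 kg*m/s

2.0394e-27


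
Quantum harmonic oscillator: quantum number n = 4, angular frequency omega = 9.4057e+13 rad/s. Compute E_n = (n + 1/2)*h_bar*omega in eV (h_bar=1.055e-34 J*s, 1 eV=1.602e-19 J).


E = (n + 1/2) * h_bar * omega
= (4 + 0.5) * 1.055e-34 * 9.4057e+13
= 4.5 * 9.9230e-21
= 4.4654e-20 J
= 0.2787 eV

0.2787


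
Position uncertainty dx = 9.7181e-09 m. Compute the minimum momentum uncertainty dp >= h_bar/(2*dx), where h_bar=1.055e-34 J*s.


dp = h_bar / (2 * dx)
= 1.055e-34 / (2 * 9.7181e-09)
= 1.055e-34 / 1.9436e-08
= 5.4280e-27 kg*m/s

5.4280e-27


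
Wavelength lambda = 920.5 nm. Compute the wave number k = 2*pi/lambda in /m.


k = 2 * pi / lambda
= 6.2832 / (920.5e-9)
= 6.2832 / 9.2050e-07
= 6.8258e+06 /m

6.8258e+06


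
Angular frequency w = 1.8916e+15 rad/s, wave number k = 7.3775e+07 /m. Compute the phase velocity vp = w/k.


vp = w / k
= 1.8916e+15 / 7.3775e+07
= 2.5640e+07 m/s

2.5640e+07


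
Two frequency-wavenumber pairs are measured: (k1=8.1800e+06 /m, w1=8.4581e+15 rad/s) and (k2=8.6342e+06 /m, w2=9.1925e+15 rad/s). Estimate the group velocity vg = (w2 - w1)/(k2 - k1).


vg = (w2 - w1) / (k2 - k1)
= (9.1925e+15 - 8.4581e+15) / (8.6342e+06 - 8.1800e+06)
= 7.3440e+14 / 4.5420e+05
= 1.6169e+09 m/s

1.6169e+09


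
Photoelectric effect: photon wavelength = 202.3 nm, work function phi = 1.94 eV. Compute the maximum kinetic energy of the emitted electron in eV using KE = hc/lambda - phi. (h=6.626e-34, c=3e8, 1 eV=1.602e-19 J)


E_photon = hc / lambda
= (6.626e-34)(3e8) / (202.3e-9)
= 9.8260e-19 J
= 6.1336 eV
KE = E_photon - phi
= 6.1336 - 1.94
= 4.1936 eV

4.1936


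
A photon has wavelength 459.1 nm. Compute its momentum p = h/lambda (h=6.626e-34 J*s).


p = h / lambda
= 6.626e-34 / (459.1e-9)
= 6.626e-34 / 4.5910e-07
= 1.4433e-27 kg*m/s

1.4433e-27


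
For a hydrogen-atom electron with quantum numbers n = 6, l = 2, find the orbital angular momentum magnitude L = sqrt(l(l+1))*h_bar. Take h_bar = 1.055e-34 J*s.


L = sqrt(l*(l+1)) * h_bar
= sqrt(2 * 3) * 1.055e-34
= sqrt(6) * 1.055e-34
= 2.4495 * 1.055e-34
= 2.5842e-34 J*s

2.5842e-34


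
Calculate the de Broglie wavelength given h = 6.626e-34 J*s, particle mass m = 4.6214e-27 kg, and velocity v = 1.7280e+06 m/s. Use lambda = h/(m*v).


lambda = h / (m * v)
= 6.626e-34 / (4.6214e-27 * 1.7280e+06)
= 6.626e-34 / 7.9858e-21
= 8.2972e-14 m

8.2972e-14


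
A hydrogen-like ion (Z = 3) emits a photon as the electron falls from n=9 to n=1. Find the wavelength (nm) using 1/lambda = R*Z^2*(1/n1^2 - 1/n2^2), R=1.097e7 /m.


1/lambda = R * Z^2 * (1/n1^2 - 1/n2^2)
= 1.097e7 * 3^2 * (1/1^2 - 1/9^2)
= 1.097e7 * 9 * (1.0 - 0.012346)
= 9.7511e+07 /m
lambda = 1 / 9.7511e+07
= 10.2552 nm

10.2552


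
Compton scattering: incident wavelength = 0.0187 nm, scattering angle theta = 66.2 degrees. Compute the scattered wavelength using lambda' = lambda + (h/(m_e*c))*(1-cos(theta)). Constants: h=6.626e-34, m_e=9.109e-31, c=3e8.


Compton wavelength: h/(m_e*c) = 2.4247e-12 m
d_lambda = 2.4247e-12 * (1 - cos(66.2 deg))
= 2.4247e-12 * 0.596455
= 1.4462e-12 m = 0.001446 nm
lambda' = 0.0187 + 0.001446
= 0.020146 nm

0.020146


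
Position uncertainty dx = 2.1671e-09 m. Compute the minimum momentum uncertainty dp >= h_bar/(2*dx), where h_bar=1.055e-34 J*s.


dp = h_bar / (2 * dx)
= 1.055e-34 / (2 * 2.1671e-09)
= 1.055e-34 / 4.3342e-09
= 2.4341e-26 kg*m/s

2.4341e-26


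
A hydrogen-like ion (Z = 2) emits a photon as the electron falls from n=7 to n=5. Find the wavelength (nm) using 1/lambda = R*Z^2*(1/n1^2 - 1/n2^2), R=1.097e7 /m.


1/lambda = R * Z^2 * (1/n1^2 - 1/n2^2)
= 1.097e7 * 2^2 * (1/5^2 - 1/7^2)
= 1.097e7 * 4 * (0.04 - 0.020408)
= 8.5969e+05 /m
lambda = 1 / 8.5969e+05
= 1163.2103 nm

1163.2103


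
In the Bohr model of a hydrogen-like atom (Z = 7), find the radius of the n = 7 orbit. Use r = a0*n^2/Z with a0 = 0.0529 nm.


r = a0 * n^2 / Z
= 0.0529 * 7^2 / 7
= 0.0529 * 49 / 7
= 0.3703 nm

0.3703


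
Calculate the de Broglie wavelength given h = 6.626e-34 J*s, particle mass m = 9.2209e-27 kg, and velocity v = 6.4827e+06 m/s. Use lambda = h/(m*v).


lambda = h / (m * v)
= 6.626e-34 / (9.2209e-27 * 6.4827e+06)
= 6.626e-34 / 5.9776e-20
= 1.1085e-14 m

1.1085e-14


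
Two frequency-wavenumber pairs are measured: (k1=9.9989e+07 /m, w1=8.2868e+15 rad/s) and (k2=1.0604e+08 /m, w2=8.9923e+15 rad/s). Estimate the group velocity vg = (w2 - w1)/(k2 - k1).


vg = (w2 - w1) / (k2 - k1)
= (8.9923e+15 - 8.2868e+15) / (1.0604e+08 - 9.9989e+07)
= 7.0550e+14 / 6.0510e+06
= 1.1659e+08 m/s

1.1659e+08


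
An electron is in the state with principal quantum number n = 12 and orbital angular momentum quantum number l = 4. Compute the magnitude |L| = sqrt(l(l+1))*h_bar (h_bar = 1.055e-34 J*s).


L = sqrt(l*(l+1)) * h_bar
= sqrt(4 * 5) * 1.055e-34
= sqrt(20) * 1.055e-34
= 4.4721 * 1.055e-34
= 4.7181e-34 J*s

4.7181e-34


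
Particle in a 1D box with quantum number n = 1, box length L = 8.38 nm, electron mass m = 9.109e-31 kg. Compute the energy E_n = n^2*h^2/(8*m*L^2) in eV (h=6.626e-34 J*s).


E = n^2 * h^2 / (8 * m * L^2)
= 1^2 * (6.626e-34)^2 / (8 * 9.109e-31 * (8.38e-9)^2)
= 1 * 4.3904e-67 / (8 * 9.109e-31 * 7.0224e-17)
= 8.5793e-22 J
= 0.0054 eV

0.0054


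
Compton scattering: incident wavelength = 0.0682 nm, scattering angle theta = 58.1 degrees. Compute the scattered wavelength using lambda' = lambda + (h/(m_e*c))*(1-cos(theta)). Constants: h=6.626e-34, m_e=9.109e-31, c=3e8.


Compton wavelength: h/(m_e*c) = 2.4247e-12 m
d_lambda = 2.4247e-12 * (1 - cos(58.1 deg))
= 2.4247e-12 * 0.471562
= 1.1434e-12 m = 0.001143 nm
lambda' = 0.0682 + 0.001143
= 0.069343 nm

0.069343


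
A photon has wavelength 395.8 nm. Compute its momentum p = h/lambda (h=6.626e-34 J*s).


p = h / lambda
= 6.626e-34 / (395.8e-9)
= 6.626e-34 / 3.9580e-07
= 1.6741e-27 kg*m/s

1.6741e-27


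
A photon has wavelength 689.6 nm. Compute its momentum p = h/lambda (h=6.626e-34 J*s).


p = h / lambda
= 6.626e-34 / (689.6e-9)
= 6.626e-34 / 6.8960e-07
= 9.6085e-28 kg*m/s

9.6085e-28


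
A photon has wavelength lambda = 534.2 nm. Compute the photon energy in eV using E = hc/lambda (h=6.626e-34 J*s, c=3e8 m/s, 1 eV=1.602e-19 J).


E = hc / lambda
= (6.626e-34)(3e8) / (534.2e-9)
= 1.9878e-25 / 5.3420e-07
= 3.7211e-19 J
Converting to eV: 3.7211e-19 / 1.602e-19
= 2.3228 eV

2.3228


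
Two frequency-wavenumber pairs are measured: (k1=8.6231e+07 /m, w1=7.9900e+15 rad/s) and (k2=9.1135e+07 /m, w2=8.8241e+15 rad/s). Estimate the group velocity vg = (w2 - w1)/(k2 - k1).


vg = (w2 - w1) / (k2 - k1)
= (8.8241e+15 - 7.9900e+15) / (9.1135e+07 - 8.6231e+07)
= 8.3410e+14 / 4.9040e+06
= 1.7009e+08 m/s

1.7009e+08


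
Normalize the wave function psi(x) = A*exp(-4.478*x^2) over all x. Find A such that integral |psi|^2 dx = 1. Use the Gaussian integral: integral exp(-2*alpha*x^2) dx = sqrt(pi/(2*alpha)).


integral |psi|^2 dx = A^2 * sqrt(pi/(2*alpha)) = 1
A^2 = sqrt(2*alpha/pi)
= sqrt(2 * 4.478 / pi)
= 1.688426
A = sqrt(1.688426)
= 1.2994

1.2994


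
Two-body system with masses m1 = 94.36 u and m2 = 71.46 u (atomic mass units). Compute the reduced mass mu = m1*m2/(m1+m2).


mu = m1 * m2 / (m1 + m2)
= 94.36 * 71.46 / (94.36 + 71.46)
= 6742.9656 / 165.82
= 40.6644 u

40.6644


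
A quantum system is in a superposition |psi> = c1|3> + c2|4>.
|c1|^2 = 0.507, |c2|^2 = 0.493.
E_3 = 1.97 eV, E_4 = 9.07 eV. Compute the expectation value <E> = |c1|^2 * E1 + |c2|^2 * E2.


<E> = |c1|^2 * E1 + |c2|^2 * E2
= 0.507 * 1.97 + 0.493 * 9.07
= 0.9988 + 4.4715
= 5.4703 eV

5.4703


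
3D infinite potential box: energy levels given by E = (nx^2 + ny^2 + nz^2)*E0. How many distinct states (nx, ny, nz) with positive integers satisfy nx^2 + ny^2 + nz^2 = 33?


Enumerate all (nx, ny, nz) with nx^2 + ny^2 + nz^2 = 33:
(1,4,4)
(2,2,5)
(2,5,2)
(4,1,4)
(4,4,1)
(5,2,2)
Total degeneracy = 6

6


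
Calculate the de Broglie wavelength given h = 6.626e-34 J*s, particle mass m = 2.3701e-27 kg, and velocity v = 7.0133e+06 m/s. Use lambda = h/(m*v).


lambda = h / (m * v)
= 6.626e-34 / (2.3701e-27 * 7.0133e+06)
= 6.626e-34 / 1.6622e-20
= 3.9862e-14 m

3.9862e-14


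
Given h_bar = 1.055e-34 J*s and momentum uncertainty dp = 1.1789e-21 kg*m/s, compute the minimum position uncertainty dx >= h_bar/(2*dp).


dx = h_bar / (2 * dp)
= 1.055e-34 / (2 * 1.1789e-21)
= 1.055e-34 / 2.3578e-21
= 4.4745e-14 m

4.4745e-14


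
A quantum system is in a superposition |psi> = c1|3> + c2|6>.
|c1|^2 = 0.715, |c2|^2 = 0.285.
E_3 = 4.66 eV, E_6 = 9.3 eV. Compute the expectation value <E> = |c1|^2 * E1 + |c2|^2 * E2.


<E> = |c1|^2 * E1 + |c2|^2 * E2
= 0.715 * 4.66 + 0.285 * 9.3
= 3.3319 + 2.6505
= 5.9824 eV

5.9824


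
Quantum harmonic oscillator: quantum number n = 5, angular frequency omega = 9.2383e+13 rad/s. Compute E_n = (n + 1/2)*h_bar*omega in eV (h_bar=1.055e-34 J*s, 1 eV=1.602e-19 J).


E = (n + 1/2) * h_bar * omega
= (5 + 0.5) * 1.055e-34 * 9.2383e+13
= 5.5 * 9.7464e-21
= 5.3605e-20 J
= 0.3346 eV

0.3346


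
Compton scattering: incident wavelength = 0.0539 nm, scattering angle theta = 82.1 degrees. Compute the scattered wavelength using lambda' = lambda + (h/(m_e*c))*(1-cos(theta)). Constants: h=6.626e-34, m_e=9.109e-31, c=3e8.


Compton wavelength: h/(m_e*c) = 2.4247e-12 m
d_lambda = 2.4247e-12 * (1 - cos(82.1 deg))
= 2.4247e-12 * 0.862555
= 2.0914e-12 m = 0.002091 nm
lambda' = 0.0539 + 0.002091
= 0.055991 nm

0.055991


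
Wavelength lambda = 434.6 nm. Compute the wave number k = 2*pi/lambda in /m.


k = 2 * pi / lambda
= 6.2832 / (434.6e-9)
= 6.2832 / 4.3460e-07
= 1.4457e+07 /m

1.4457e+07


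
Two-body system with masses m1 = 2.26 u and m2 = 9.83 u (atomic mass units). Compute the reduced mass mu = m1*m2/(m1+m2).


mu = m1 * m2 / (m1 + m2)
= 2.26 * 9.83 / (2.26 + 9.83)
= 22.2158 / 12.09
= 1.8375 u

1.8375


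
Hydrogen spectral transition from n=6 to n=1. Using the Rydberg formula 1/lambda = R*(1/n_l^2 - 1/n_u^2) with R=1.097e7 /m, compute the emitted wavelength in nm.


1/lambda = R * (1/n_l^2 - 1/n_u^2)
= 1.097e7 * (1/1^2 - 1/6^2)
= 1.097e7 * (1.0 - 0.027778)
= 1.097e7 * 0.972222
= 1.0665e+07 /m
lambda = 1 / 1.0665e+07 = 93.7622 nm

93.7622


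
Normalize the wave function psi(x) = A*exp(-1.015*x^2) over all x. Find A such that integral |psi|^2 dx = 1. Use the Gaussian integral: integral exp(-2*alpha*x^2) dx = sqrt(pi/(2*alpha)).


integral |psi|^2 dx = A^2 * sqrt(pi/(2*alpha)) = 1
A^2 = sqrt(2*alpha/pi)
= sqrt(2 * 1.015 / pi)
= 0.803846
A = sqrt(0.803846)
= 0.8966

0.8966


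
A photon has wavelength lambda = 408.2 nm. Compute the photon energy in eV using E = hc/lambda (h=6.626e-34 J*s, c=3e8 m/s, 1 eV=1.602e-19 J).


E = hc / lambda
= (6.626e-34)(3e8) / (408.2e-9)
= 1.9878e-25 / 4.0820e-07
= 4.8697e-19 J
Converting to eV: 4.8697e-19 / 1.602e-19
= 3.0397 eV

3.0397


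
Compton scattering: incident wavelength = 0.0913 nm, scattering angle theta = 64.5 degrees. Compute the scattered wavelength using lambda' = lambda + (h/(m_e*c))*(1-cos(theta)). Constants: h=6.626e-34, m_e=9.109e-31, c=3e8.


Compton wavelength: h/(m_e*c) = 2.4247e-12 m
d_lambda = 2.4247e-12 * (1 - cos(64.5 deg))
= 2.4247e-12 * 0.569489
= 1.3808e-12 m = 0.001381 nm
lambda' = 0.0913 + 0.001381
= 0.092681 nm

0.092681


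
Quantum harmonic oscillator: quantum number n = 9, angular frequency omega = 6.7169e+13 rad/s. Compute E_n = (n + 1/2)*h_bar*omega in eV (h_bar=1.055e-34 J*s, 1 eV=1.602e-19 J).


E = (n + 1/2) * h_bar * omega
= (9 + 0.5) * 1.055e-34 * 6.7169e+13
= 9.5 * 7.0863e-21
= 6.7320e-20 J
= 0.4202 eV

0.4202


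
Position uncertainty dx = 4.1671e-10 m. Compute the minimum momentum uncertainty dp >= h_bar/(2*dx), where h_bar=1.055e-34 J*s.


dp = h_bar / (2 * dx)
= 1.055e-34 / (2 * 4.1671e-10)
= 1.055e-34 / 8.3342e-10
= 1.2659e-25 kg*m/s

1.2659e-25


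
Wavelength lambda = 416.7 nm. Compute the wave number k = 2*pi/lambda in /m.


k = 2 * pi / lambda
= 6.2832 / (416.7e-9)
= 6.2832 / 4.1670e-07
= 1.5078e+07 /m

1.5078e+07


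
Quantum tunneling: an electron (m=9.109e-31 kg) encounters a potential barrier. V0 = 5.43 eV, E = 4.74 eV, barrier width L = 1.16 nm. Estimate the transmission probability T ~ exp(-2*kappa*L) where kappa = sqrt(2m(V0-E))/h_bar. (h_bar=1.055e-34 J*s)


V0 - E = 0.69 eV = 1.1054e-19 J
kappa = sqrt(2 * m * (V0-E)) / h_bar
= sqrt(2 * 9.109e-31 * 1.1054e-19) / 1.055e-34
= 4.2536e+09 /m
2*kappa*L = 2 * 4.2536e+09 * 1.16e-9
= 9.8683
T = exp(-9.8683) = 5.179148e-05

5.179148e-05


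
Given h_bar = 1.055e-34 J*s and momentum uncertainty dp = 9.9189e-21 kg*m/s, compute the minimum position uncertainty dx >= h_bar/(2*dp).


dx = h_bar / (2 * dp)
= 1.055e-34 / (2 * 9.9189e-21)
= 1.055e-34 / 1.9838e-20
= 5.3181e-15 m

5.3181e-15


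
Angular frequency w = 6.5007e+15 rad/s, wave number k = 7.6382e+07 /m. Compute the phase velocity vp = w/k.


vp = w / k
= 6.5007e+15 / 7.6382e+07
= 8.5108e+07 m/s

8.5108e+07


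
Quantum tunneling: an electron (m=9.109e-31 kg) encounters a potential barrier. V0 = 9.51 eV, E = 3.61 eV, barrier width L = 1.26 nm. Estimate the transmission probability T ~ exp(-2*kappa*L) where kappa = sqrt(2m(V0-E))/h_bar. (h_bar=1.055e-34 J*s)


V0 - E = 5.9 eV = 9.4518e-19 J
kappa = sqrt(2 * m * (V0-E)) / h_bar
= sqrt(2 * 9.109e-31 * 9.4518e-19) / 1.055e-34
= 1.2438e+10 /m
2*kappa*L = 2 * 1.2438e+10 * 1.26e-9
= 31.3441
T = exp(-31.3441) = 2.440247e-14

2.440247e-14


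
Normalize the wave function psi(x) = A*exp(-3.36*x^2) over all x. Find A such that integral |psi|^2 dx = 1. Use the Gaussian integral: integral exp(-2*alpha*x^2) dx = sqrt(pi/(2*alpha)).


integral |psi|^2 dx = A^2 * sqrt(pi/(2*alpha)) = 1
A^2 = sqrt(2*alpha/pi)
= sqrt(2 * 3.36 / pi)
= 1.462547
A = sqrt(1.462547)
= 1.2094

1.2094


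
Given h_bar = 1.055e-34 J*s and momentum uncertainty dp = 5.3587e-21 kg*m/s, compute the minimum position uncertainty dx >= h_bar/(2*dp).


dx = h_bar / (2 * dp)
= 1.055e-34 / (2 * 5.3587e-21)
= 1.055e-34 / 1.0717e-20
= 9.8438e-15 m

9.8438e-15


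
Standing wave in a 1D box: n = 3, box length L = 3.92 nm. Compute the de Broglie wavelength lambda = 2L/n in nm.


lambda = 2L / n
= 2 * 3.92 / 3
= 7.84 / 3
= 2.6133 nm

2.6133


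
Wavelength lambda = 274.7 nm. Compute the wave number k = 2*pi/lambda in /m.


k = 2 * pi / lambda
= 6.2832 / (274.7e-9)
= 6.2832 / 2.7470e-07
= 2.2873e+07 /m

2.2873e+07


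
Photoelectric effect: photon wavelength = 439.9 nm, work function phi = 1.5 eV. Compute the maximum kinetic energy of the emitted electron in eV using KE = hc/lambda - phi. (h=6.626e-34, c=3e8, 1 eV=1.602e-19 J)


E_photon = hc / lambda
= (6.626e-34)(3e8) / (439.9e-9)
= 4.5188e-19 J
= 2.8207 eV
KE = E_photon - phi
= 2.8207 - 1.5
= 1.3207 eV

1.3207


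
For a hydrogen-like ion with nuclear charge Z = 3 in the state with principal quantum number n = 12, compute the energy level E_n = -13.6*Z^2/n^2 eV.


E_n = -13.6 * Z^2 / n^2
= -13.6 * 3^2 / 12^2
= -13.6 * 9 / 144
= -0.85 eV

-0.85


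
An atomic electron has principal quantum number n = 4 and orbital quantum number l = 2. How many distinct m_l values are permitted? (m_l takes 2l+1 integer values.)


m_l ranges from -l to +l in integer steps
So m_l goes from -2 to +2
Count = 2l + 1 = 2*2 + 1
= 5

5


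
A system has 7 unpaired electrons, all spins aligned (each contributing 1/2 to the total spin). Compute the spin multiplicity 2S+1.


Total spin S = N * (1/2) = 7 * 0.5 = 3.5
Spin multiplicity = 2S + 1
= 2 * 3.5 + 1
= 8

8


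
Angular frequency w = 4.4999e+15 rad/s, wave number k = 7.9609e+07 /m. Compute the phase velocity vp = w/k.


vp = w / k
= 4.4999e+15 / 7.9609e+07
= 5.6525e+07 m/s

5.6525e+07


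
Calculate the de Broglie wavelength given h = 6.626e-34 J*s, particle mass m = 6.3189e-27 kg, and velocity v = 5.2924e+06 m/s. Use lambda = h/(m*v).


lambda = h / (m * v)
= 6.626e-34 / (6.3189e-27 * 5.2924e+06)
= 6.626e-34 / 3.3442e-20
= 1.9813e-14 m

1.9813e-14


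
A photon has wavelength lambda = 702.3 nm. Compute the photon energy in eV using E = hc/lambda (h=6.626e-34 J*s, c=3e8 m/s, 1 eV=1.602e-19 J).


E = hc / lambda
= (6.626e-34)(3e8) / (702.3e-9)
= 1.9878e-25 / 7.0230e-07
= 2.8304e-19 J
Converting to eV: 2.8304e-19 / 1.602e-19
= 1.7668 eV

1.7668


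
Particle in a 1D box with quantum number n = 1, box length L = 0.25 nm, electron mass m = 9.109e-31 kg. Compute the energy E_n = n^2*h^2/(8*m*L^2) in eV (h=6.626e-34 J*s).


E = n^2 * h^2 / (8 * m * L^2)
= 1^2 * (6.626e-34)^2 / (8 * 9.109e-31 * (0.25e-9)^2)
= 1 * 4.3904e-67 / (8 * 9.109e-31 * 6.2500e-20)
= 9.6397e-19 J
= 6.0173 eV

6.0173


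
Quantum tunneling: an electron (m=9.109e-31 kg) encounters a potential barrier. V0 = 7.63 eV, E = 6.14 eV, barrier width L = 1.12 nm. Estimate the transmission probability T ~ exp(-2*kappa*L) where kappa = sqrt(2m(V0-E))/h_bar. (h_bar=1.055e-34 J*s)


V0 - E = 1.49 eV = 2.3870e-19 J
kappa = sqrt(2 * m * (V0-E)) / h_bar
= sqrt(2 * 9.109e-31 * 2.3870e-19) / 1.055e-34
= 6.2506e+09 /m
2*kappa*L = 2 * 6.2506e+09 * 1.12e-9
= 14.0014
T = exp(-14.0014) = 8.303966e-07

8.303966e-07


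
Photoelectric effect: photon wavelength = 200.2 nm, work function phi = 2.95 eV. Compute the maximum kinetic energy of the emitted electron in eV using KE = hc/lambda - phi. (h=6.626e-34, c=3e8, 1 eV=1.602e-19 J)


E_photon = hc / lambda
= (6.626e-34)(3e8) / (200.2e-9)
= 9.9291e-19 J
= 6.1979 eV
KE = E_photon - phi
= 6.1979 - 2.95
= 3.2479 eV

3.2479


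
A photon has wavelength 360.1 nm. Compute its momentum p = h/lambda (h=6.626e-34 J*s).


p = h / lambda
= 6.626e-34 / (360.1e-9)
= 6.626e-34 / 3.6010e-07
= 1.8400e-27 kg*m/s

1.8400e-27


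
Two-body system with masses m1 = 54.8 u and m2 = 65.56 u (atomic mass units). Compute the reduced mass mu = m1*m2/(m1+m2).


mu = m1 * m2 / (m1 + m2)
= 54.8 * 65.56 / (54.8 + 65.56)
= 3592.688 / 120.36
= 29.8495 u

29.8495


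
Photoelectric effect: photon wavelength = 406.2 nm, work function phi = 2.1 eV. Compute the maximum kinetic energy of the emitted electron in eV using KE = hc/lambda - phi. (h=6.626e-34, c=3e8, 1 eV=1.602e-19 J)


E_photon = hc / lambda
= (6.626e-34)(3e8) / (406.2e-9)
= 4.8936e-19 J
= 3.0547 eV
KE = E_photon - phi
= 3.0547 - 2.1
= 0.9547 eV

0.9547


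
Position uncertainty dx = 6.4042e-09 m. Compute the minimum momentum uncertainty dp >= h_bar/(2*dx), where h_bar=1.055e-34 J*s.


dp = h_bar / (2 * dx)
= 1.055e-34 / (2 * 6.4042e-09)
= 1.055e-34 / 1.2808e-08
= 8.2368e-27 kg*m/s

8.2368e-27


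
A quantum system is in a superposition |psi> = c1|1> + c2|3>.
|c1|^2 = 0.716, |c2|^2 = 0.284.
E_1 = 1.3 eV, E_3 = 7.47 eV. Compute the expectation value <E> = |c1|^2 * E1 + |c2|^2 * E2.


<E> = |c1|^2 * E1 + |c2|^2 * E2
= 0.716 * 1.3 + 0.284 * 7.47
= 0.9308 + 2.1215
= 3.0523 eV

3.0523
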